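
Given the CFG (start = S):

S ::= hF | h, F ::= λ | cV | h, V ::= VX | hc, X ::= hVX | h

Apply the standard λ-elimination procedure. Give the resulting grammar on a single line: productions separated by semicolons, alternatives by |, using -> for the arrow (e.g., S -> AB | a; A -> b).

Nullable set: {F}.
S -> hF: F nullable, giving h | hF.
Drop F -> λ.
Unchanged (no nullable symbols): S -> h; F -> cV; F -> h; V -> VX; V -> hc; X -> h; X -> hVX.

S -> h | hF; F -> h | cV; V -> VX | hc; X -> h | hVX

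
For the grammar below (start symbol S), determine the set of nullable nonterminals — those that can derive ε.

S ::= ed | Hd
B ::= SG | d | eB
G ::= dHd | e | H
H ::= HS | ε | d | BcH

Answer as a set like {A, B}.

{G, H}

Directly nullable (have an ε-rule): {H}.
G is nullable via G -> H (every symbol on the right is already known nullable).
Not nullable: B, S — each has a terminal in every rule's right-hand side or depends on a non-nullable symbol.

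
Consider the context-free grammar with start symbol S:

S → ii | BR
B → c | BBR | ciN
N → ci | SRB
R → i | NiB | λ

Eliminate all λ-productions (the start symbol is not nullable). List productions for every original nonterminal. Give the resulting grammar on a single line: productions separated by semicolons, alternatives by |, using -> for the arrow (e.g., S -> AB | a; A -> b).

S -> B | BR | ii; B -> c | BB | BBR | ciN; N -> SB | ci | SRB; R -> i | NiB

Nullable set: {R}.
S -> BR: R nullable, giving B | BR.
B -> BBR: R nullable, giving BB | BBR.
N -> SRB: R nullable, giving SB | SRB.
Drop R -> λ.
Unchanged (no nullable symbols): S -> ii; B -> c; B -> ciN; N -> ci; R -> NiB; R -> i.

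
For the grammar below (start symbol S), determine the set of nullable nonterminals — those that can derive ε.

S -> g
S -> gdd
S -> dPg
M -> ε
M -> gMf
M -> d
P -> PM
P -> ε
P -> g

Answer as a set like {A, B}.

Directly nullable (have an ε-rule): {M, P}.
Not nullable: S — each has a terminal in every rule's right-hand side or depends on a non-nullable symbol.

{M, P}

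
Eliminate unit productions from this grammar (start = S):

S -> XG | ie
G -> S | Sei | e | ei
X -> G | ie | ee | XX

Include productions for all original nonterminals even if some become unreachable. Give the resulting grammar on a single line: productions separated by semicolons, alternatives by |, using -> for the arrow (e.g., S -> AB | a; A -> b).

S -> XG | ie; G -> e | XG | ei | ie | Sei; X -> e | XG | XX | ee | ei | ie | Sei

Unit productions: G->S, X->G.
Unit pairs (A ⇒* B via units): (G,S), (X,G), (X,S).
S: inherits non-unit rules of {S} → XG | ie.
G: inherits non-unit rules of {G, S} → Sei | XG | e | ei | ie.
X: inherits non-unit rules of {G, S, X} → Sei | XG | XX | e | ee | ei | ie.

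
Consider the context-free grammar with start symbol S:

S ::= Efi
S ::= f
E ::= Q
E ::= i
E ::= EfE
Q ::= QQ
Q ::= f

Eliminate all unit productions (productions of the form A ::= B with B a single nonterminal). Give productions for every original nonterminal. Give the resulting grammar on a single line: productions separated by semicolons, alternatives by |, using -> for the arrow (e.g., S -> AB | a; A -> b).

S -> f | Efi; E -> f | i | QQ | EfE; Q -> f | QQ

Unit productions: E->Q.
Unit pairs (A ⇒* B via units): (E,Q).
S: inherits non-unit rules of {S} → Efi | f.
E: inherits non-unit rules of {E, Q} → EfE | QQ | f | i.
Q: inherits non-unit rules of {Q} → QQ | f.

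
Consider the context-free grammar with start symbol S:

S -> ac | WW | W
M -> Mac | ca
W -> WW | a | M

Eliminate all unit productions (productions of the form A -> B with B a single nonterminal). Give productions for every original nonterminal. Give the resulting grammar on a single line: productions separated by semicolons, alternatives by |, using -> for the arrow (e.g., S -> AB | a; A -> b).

Unit productions: S->W, W->M.
Unit pairs (A ⇒* B via units): (S,M), (S,W), (W,M).
S: inherits non-unit rules of {M, S, W} → Mac | WW | a | ac | ca.
M: inherits non-unit rules of {M} → Mac | ca.
W: inherits non-unit rules of {M, W} → Mac | WW | a | ca.

S -> a | WW | ac | ca | Mac; M -> ca | Mac; W -> a | WW | ca | Mac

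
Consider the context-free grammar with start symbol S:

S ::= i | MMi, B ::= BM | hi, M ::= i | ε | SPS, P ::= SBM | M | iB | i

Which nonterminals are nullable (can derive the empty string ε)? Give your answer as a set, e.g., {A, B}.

Directly nullable (have an ε-rule): {M}.
P is nullable via P -> M (every symbol on the right is already known nullable).
Not nullable: B, S — each has a terminal in every rule's right-hand side or depends on a non-nullable symbol.

{M, P}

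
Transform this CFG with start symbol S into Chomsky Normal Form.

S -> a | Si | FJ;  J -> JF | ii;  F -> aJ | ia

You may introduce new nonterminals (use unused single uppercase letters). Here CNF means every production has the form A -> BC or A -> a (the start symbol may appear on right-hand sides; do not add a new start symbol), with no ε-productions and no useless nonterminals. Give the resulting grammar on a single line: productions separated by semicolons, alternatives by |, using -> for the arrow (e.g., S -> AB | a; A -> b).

No ε-productions.
No unit productions to eliminate.
TERM: introduce A -> a, B -> i and substitute in every rule of length ≥2.

S -> a | FJ | SB; A -> a; B -> i; F -> AJ | BA; J -> BB | JF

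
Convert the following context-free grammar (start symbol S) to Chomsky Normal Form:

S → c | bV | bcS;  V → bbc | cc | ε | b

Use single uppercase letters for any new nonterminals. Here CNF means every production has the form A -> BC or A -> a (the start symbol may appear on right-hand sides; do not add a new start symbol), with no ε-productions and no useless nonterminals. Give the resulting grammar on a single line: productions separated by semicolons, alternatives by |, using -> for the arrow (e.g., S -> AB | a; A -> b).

S -> b | c | AC | AV; A -> b; B -> c; C -> BS; D -> AB; V -> b | AD | BB

Nullable: {V}; after ε-elimination: S -> b | c | bV | bcS; V -> b | cc | bbc.
No unit productions to eliminate.
TERM: introduce A -> b, B -> c and substitute in every rule of length ≥2.
BIN: S -> ABS becomes S -> AC, C -> BS; V -> AAB becomes V -> AD, D -> AB.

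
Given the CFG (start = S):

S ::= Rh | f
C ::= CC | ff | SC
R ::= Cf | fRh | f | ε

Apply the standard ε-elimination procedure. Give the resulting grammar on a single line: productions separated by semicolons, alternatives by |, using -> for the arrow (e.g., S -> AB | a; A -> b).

Nullable set: {R}.
S -> Rh: R nullable, giving Rh | h.
Drop R -> ε.
R -> fRh: R nullable, giving fRh | fh.
Unchanged (no nullable symbols): S -> f; C -> CC; C -> SC; C -> ff; R -> Cf; R -> f.

S -> f | h | Rh; C -> CC | SC | ff; R -> f | Cf | fh | fRh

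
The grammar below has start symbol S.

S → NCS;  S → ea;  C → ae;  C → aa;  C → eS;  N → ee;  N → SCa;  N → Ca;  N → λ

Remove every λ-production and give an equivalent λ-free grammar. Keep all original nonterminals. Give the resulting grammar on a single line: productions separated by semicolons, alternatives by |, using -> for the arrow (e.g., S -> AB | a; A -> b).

Nullable set: {N}.
S -> NCS: N nullable, giving CS | NCS.
Drop N -> λ.
Unchanged (no nullable symbols): S -> ea; C -> aa; C -> ae; C -> eS; N -> Ca; N -> SCa; N -> ee.

S -> CS | ea | NCS; C -> aa | ae | eS; N -> Ca | ee | SCa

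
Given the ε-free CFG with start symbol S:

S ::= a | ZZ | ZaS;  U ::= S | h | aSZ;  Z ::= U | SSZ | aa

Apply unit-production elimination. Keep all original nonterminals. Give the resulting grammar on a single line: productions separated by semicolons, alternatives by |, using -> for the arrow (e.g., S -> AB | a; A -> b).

S -> a | ZZ | ZaS; U -> a | h | ZZ | ZaS | aSZ; Z -> a | h | ZZ | aa | SSZ | ZaS | aSZ

Unit productions: U->S, Z->U.
Unit pairs (A ⇒* B via units): (U,S), (Z,S), (Z,U).
S: inherits non-unit rules of {S} → ZZ | ZaS | a.
U: inherits non-unit rules of {S, U} → ZZ | ZaS | a | aSZ | h.
Z: inherits non-unit rules of {S, U, Z} → SSZ | ZZ | ZaS | a | aSZ | aa | h.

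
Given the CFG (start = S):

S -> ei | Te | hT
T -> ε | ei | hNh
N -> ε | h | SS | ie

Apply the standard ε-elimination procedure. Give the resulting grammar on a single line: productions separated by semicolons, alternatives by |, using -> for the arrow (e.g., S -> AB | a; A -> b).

S -> e | h | Te | ei | hT; N -> h | SS | ie; T -> ei | hh | hNh

Nullable set: {N, T}.
S -> Te: T nullable, giving Te | e.
S -> hT: T nullable, giving h | hT.
Drop N -> ε.
Drop T -> ε.
T -> hNh: N nullable, giving hNh | hh.
Unchanged (no nullable symbols): S -> ei; N -> SS; N -> h; N -> ie; T -> ei.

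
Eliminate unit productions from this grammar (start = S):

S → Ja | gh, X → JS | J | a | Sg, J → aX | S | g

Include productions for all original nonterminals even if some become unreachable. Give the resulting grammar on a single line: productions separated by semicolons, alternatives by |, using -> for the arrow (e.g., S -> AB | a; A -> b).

Unit productions: J->S, X->J.
Unit pairs (A ⇒* B via units): (J,S), (X,J), (X,S).
S: inherits non-unit rules of {S} → Ja | gh.
J: inherits non-unit rules of {J, S} → Ja | aX | g | gh.
X: inherits non-unit rules of {J, S, X} → JS | Ja | Sg | a | aX | g | gh.

S -> Ja | gh; J -> g | Ja | aX | gh; X -> a | g | JS | Ja | Sg | aX | gh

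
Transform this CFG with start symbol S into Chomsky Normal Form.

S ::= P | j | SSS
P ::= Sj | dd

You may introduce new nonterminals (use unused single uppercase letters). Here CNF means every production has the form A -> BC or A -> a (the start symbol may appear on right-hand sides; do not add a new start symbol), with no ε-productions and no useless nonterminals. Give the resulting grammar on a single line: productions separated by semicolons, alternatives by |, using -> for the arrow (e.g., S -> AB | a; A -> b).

No ε-productions.
After unit-elimination: S -> j | Sj | dd | SSS; P -> Sj | dd.
TERM: introduce B -> d, A -> j and substitute in every rule of length ≥2.
BIN: S -> SSS becomes S -> SC, C -> SS.
Drop unreachable/unproductive: P.

S -> j | BB | SA | SC; A -> j; B -> d; C -> SS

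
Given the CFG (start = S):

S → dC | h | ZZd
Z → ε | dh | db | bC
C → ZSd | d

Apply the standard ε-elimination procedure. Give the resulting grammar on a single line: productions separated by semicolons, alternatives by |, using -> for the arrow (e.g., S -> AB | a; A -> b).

Nullable set: {Z}.
S -> ZZd: Z, Z nullable, giving ZZd | Zd | d.
C -> ZSd: Z nullable, giving Sd | ZSd.
Drop Z -> ε.
Unchanged (no nullable symbols): S -> dC; S -> h; C -> d; Z -> bC; Z -> db; Z -> dh.

S -> d | h | Zd | dC | ZZd; C -> d | Sd | ZSd; Z -> bC | db | dh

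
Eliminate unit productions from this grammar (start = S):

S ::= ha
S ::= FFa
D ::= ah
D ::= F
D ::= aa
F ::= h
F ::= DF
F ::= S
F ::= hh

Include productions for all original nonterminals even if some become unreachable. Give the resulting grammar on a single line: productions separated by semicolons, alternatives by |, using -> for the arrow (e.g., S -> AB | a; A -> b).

S -> ha | FFa; D -> h | DF | aa | ah | ha | hh | FFa; F -> h | DF | ha | hh | FFa

Unit productions: D->F, F->S.
Unit pairs (A ⇒* B via units): (D,F), (D,S), (F,S).
S: inherits non-unit rules of {S} → FFa | ha.
D: inherits non-unit rules of {D, F, S} → DF | FFa | aa | ah | h | ha | hh.
F: inherits non-unit rules of {F, S} → DF | FFa | h | ha | hh.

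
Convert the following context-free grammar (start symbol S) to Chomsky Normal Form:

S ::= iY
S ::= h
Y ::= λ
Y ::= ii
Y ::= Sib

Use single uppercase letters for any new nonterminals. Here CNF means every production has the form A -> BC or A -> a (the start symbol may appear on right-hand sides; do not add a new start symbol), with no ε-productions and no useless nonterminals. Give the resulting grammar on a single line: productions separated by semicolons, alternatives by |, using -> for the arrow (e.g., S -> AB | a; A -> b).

S -> h | i | AY; A -> i; B -> b; C -> AB; Y -> AA | SC

Nullable: {Y}; after ε-elimination: S -> h | i | iY; Y -> ii | Sib.
No unit productions to eliminate.
TERM: introduce B -> b, A -> i and substitute in every rule of length ≥2.
BIN: Y -> SAB becomes Y -> SC, C -> AB.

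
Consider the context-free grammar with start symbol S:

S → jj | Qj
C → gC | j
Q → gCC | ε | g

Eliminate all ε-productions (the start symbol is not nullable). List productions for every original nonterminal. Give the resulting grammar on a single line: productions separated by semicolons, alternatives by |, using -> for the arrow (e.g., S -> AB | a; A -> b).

S -> j | Qj | jj; C -> j | gC; Q -> g | gCC

Nullable set: {Q}.
S -> Qj: Q nullable, giving Qj | j.
Drop Q -> ε.
Unchanged (no nullable symbols): S -> jj; C -> gC; C -> j; Q -> g; Q -> gCC.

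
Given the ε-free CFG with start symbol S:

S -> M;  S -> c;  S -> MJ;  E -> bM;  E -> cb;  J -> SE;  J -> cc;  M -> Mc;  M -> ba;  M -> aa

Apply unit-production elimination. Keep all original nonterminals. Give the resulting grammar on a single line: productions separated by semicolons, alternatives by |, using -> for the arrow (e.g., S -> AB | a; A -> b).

S -> c | MJ | Mc | aa | ba; E -> bM | cb; J -> SE | cc; M -> Mc | aa | ba

Unit productions: S->M.
Unit pairs (A ⇒* B via units): (S,M).
S: inherits non-unit rules of {M, S} → MJ | Mc | aa | ba | c.
E: inherits non-unit rules of {E} → bM | cb.
J: inherits non-unit rules of {J} → SE | cc.
M: inherits non-unit rules of {M} → Mc | aa | ba.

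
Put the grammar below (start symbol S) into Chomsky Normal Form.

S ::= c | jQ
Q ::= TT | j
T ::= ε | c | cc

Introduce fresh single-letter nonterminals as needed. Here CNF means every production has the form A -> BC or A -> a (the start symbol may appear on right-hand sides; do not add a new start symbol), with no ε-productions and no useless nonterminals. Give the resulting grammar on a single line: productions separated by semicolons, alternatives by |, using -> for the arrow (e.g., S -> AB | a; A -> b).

Nullable: {Q, T}; after ε-elimination: S -> c | j | jQ; Q -> T | j | TT; T -> c | cc.
After unit-elimination: S -> c | j | jQ; Q -> c | j | TT | cc; T -> c | cc.
TERM: introduce A -> c, B -> j and substitute in every rule of length ≥2.

S -> c | j | BQ; A -> c; B -> j; Q -> c | j | AA | TT; T -> c | AA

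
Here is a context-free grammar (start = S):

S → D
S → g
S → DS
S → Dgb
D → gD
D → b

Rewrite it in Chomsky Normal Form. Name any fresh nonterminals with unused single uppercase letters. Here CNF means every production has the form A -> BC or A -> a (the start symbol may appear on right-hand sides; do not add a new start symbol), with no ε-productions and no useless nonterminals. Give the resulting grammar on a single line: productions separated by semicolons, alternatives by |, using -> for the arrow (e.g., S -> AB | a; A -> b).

S -> b | g | AD | DC | DS; A -> g; B -> b; C -> AB; D -> b | AD

No ε-productions.
After unit-elimination: S -> b | g | DS | gD | Dgb; D -> b | gD.
TERM: introduce B -> b, A -> g and substitute in every rule of length ≥2.
BIN: S -> DAB becomes S -> DC, C -> AB.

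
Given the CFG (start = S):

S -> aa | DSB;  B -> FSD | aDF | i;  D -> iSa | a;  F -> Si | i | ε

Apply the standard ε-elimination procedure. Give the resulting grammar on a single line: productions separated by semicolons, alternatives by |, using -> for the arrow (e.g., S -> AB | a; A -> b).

S -> aa | DSB; B -> i | SD | aD | FSD | aDF; D -> a | iSa; F -> i | Si

Nullable set: {F}.
B -> FSD: F nullable, giving FSD | SD.
B -> aDF: F nullable, giving aD | aDF.
Drop F -> ε.
Unchanged (no nullable symbols): S -> DSB; S -> aa; B -> i; D -> a; D -> iSa; F -> Si; F -> i.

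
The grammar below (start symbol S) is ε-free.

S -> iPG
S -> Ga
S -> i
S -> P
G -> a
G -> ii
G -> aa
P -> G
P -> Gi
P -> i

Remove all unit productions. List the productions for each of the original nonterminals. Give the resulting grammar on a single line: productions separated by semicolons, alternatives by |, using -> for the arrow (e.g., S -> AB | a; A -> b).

S -> a | i | Ga | Gi | aa | ii | iPG; G -> a | aa | ii; P -> a | i | Gi | aa | ii

Unit productions: P->G, S->P.
Unit pairs (A ⇒* B via units): (P,G), (S,G), (S,P).
S: inherits non-unit rules of {G, P, S} → Ga | Gi | a | aa | i | iPG | ii.
G: inherits non-unit rules of {G} → a | aa | ii.
P: inherits non-unit rules of {G, P} → Gi | a | aa | i | ii.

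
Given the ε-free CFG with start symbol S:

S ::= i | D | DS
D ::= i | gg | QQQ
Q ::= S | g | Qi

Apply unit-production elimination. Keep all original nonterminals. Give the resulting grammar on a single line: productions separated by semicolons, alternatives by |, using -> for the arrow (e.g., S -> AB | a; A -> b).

Unit productions: Q->S, S->D.
Unit pairs (A ⇒* B via units): (Q,D), (Q,S), (S,D).
S: inherits non-unit rules of {D, S} → DS | QQQ | gg | i.
D: inherits non-unit rules of {D} → QQQ | gg | i.
Q: inherits non-unit rules of {D, Q, S} → DS | QQQ | Qi | g | gg | i.

S -> i | DS | gg | QQQ; D -> i | gg | QQQ; Q -> g | i | DS | Qi | gg | QQQ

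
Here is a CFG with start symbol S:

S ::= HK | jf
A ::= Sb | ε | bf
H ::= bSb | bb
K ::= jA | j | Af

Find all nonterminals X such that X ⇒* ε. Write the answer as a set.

Directly nullable (have an ε-rule): {A}.
Not nullable: H, K, S — each has a terminal in every rule's right-hand side or depends on a non-nullable symbol.

{A}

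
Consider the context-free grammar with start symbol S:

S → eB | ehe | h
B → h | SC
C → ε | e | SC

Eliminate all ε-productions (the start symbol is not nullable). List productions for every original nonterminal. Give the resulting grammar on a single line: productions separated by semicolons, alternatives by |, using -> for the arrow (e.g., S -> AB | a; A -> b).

Nullable set: {C}.
B -> SC: C nullable, giving S | SC.
Drop C -> ε.
C -> SC: C nullable, giving S | SC.
Unchanged (no nullable symbols): S -> eB; S -> ehe; S -> h; B -> h; C -> e.

S -> h | eB | ehe; B -> S | h | SC; C -> S | e | SC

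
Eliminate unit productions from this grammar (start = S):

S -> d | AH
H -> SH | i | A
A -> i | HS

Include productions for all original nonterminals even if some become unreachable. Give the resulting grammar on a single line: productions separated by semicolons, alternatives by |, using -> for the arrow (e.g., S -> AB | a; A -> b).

S -> d | AH; A -> i | HS; H -> i | HS | SH

Unit productions: H->A.
Unit pairs (A ⇒* B via units): (H,A).
S: inherits non-unit rules of {S} → AH | d.
A: inherits non-unit rules of {A} → HS | i.
H: inherits non-unit rules of {A, H} → HS | SH | i.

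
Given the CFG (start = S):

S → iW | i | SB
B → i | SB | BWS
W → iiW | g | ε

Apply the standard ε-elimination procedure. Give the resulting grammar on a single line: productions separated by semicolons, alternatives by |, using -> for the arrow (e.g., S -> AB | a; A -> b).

S -> i | SB | iW; B -> i | BS | SB | BWS; W -> g | ii | iiW

Nullable set: {W}.
S -> iW: W nullable, giving i | iW.
B -> BWS: W nullable, giving BS | BWS.
Drop W -> ε.
W -> iiW: W nullable, giving ii | iiW.
Unchanged (no nullable symbols): S -> SB; S -> i; B -> SB; B -> i; W -> g.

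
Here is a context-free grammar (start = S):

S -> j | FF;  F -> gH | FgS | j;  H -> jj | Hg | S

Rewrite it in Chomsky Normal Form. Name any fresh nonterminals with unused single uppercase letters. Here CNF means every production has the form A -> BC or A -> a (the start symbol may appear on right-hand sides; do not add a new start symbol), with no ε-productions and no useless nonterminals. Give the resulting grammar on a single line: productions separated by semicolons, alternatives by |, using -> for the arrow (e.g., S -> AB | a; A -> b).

No ε-productions.
After unit-elimination: S -> j | FF; F -> j | gH | FgS; H -> j | FF | Hg | jj.
TERM: introduce A -> g, B -> j and substitute in every rule of length ≥2.
BIN: F -> FAS becomes F -> FC, C -> AS.

S -> j | FF; A -> g; B -> j; C -> AS; F -> j | AH | FC; H -> j | BB | FF | HA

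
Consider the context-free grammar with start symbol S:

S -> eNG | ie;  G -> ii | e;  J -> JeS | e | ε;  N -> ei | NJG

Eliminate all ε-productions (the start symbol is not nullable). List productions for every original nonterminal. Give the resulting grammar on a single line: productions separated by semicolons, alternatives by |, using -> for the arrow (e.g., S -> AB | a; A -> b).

S -> ie | eNG; G -> e | ii; J -> e | eS | JeS; N -> NG | ei | NJG

Nullable set: {J}.
Drop J -> ε.
J -> JeS: J nullable, giving JeS | eS.
N -> NJG: J nullable, giving NG | NJG.
Unchanged (no nullable symbols): S -> eNG; S -> ie; G -> e; G -> ii; J -> e; N -> ei.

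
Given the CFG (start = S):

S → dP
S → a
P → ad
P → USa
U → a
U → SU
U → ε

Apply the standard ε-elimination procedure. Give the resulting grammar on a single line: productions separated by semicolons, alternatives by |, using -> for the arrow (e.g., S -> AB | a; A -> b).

Nullable set: {U}.
P -> USa: U nullable, giving Sa | USa.
Drop U -> ε.
U -> SU: U nullable, giving S | SU.
Unchanged (no nullable symbols): S -> a; S -> dP; P -> ad; U -> a.

S -> a | dP; P -> Sa | ad | USa; U -> S | a | SU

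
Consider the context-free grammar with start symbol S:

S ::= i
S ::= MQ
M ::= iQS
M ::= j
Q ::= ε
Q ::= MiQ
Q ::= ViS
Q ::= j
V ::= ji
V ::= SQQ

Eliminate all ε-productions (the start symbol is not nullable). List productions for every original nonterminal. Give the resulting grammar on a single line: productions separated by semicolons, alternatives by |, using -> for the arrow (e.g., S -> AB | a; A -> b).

Nullable set: {Q}.
S -> MQ: Q nullable, giving M | MQ.
M -> iQS: Q nullable, giving iQS | iS.
Drop Q -> ε.
Q -> MiQ: Q nullable, giving Mi | MiQ.
V -> SQQ: Q, Q nullable, giving S | SQ | SQQ.
Unchanged (no nullable symbols): S -> i; M -> j; Q -> ViS; Q -> j; V -> ji.

S -> M | i | MQ; M -> j | iS | iQS; Q -> j | Mi | MiQ | ViS; V -> S | SQ | ji | SQQ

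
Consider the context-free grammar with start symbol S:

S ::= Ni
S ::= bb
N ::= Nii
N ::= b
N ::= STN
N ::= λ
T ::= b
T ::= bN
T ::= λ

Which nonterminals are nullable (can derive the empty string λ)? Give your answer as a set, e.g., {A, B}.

{N, T}

Directly nullable (have an ε-rule): {N, T}.
Not nullable: S — each has a terminal in every rule's right-hand side or depends on a non-nullable symbol.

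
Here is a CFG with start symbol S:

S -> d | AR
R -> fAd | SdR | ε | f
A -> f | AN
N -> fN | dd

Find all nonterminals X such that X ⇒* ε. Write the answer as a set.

{R}

Directly nullable (have an ε-rule): {R}.
Not nullable: A, N, S — each has a terminal in every rule's right-hand side or depends on a non-nullable symbol.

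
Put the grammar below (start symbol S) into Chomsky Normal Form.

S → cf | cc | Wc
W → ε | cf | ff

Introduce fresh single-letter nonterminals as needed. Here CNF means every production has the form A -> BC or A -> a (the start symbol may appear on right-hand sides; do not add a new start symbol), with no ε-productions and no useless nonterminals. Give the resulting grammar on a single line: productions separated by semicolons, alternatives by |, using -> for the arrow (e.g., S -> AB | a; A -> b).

S -> c | AA | AB | WA; A -> c; B -> f; W -> AB | BB

Nullable: {W}; after ε-elimination: S -> c | Wc | cc | cf; W -> cf | ff.
No unit productions to eliminate.
TERM: introduce A -> c, B -> f and substitute in every rule of length ≥2.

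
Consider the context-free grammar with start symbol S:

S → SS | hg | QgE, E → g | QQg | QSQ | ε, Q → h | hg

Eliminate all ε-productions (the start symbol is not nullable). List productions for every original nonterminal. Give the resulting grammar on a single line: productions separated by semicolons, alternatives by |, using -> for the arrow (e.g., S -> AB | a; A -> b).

Nullable set: {E}.
S -> QgE: E nullable, giving Qg | QgE.
Drop E -> ε.
Unchanged (no nullable symbols): S -> SS; S -> hg; E -> QQg; E -> QSQ; E -> g; Q -> h; Q -> hg.

S -> Qg | SS | hg | QgE; E -> g | QQg | QSQ; Q -> h | hg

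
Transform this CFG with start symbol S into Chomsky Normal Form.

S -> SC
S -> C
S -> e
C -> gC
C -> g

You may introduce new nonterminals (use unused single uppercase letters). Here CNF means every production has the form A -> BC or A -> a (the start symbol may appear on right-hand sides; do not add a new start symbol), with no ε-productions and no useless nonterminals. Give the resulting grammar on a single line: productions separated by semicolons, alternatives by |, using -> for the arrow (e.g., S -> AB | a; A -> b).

No ε-productions.
After unit-elimination: S -> e | g | SC | gC; C -> g | gC.
TERM: introduce A -> g and substitute in every rule of length ≥2.

S -> e | g | AC | SC; A -> g; C -> g | AC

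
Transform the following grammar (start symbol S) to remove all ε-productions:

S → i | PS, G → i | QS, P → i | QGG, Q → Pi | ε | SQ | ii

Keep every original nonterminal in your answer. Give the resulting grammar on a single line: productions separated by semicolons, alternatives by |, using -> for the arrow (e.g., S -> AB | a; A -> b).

S -> i | PS; G -> S | i | QS; P -> i | GG | QGG; Q -> S | Pi | SQ | ii

Nullable set: {Q}.
G -> QS: Q nullable, giving QS | S.
P -> QGG: Q nullable, giving GG | QGG.
Drop Q -> ε.
Q -> SQ: Q nullable, giving S | SQ.
Unchanged (no nullable symbols): S -> PS; S -> i; G -> i; P -> i; Q -> Pi; Q -> ii.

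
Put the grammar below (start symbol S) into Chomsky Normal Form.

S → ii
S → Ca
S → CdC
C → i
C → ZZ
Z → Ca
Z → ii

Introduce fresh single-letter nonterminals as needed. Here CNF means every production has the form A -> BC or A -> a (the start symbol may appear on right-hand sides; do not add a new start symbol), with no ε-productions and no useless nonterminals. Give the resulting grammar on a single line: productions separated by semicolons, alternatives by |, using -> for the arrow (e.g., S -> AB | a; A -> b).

No ε-productions.
No unit productions to eliminate.
TERM: introduce A -> a, B -> d, D -> i and substitute in every rule of length ≥2.
BIN: S -> CBC becomes S -> CE, E -> BC.

S -> CA | CE | DD; A -> a; B -> d; C -> i | ZZ; D -> i; E -> BC; Z -> CA | DD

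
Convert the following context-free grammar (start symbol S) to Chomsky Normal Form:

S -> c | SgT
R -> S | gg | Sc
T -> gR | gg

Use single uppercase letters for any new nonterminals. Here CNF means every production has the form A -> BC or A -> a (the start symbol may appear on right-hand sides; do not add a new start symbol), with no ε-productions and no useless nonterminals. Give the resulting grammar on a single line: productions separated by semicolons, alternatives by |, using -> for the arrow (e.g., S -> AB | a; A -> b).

No ε-productions.
After unit-elimination: S -> c | SgT; R -> c | Sc | gg | SgT; T -> gR | gg.
TERM: introduce A -> c, B -> g and substitute in every rule of length ≥2.
BIN: R -> SBT becomes R -> SC, C -> BT; S -> SBT becomes S -> SD, D -> BT.

S -> c | SD; A -> c; B -> g; C -> BT; D -> BT; R -> c | BB | SA | SC; T -> BB | BR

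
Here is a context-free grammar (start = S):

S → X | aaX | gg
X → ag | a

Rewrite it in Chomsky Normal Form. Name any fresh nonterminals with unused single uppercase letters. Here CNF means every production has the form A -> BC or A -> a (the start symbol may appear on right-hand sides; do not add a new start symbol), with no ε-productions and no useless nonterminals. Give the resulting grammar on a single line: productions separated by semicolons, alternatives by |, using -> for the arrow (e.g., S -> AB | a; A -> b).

S -> a | AB | AC | BB; A -> a; B -> g; C -> AX; X -> a | AB

No ε-productions.
After unit-elimination: S -> a | ag | gg | aaX; X -> a | ag.
TERM: introduce A -> a, B -> g and substitute in every rule of length ≥2.
BIN: S -> AAX becomes S -> AC, C -> AX.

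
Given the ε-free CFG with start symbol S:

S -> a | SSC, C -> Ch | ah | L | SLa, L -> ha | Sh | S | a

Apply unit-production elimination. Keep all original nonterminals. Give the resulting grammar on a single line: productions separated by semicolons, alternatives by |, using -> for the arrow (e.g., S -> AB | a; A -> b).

S -> a | SSC; C -> a | Ch | Sh | ah | ha | SLa | SSC; L -> a | Sh | ha | SSC

Unit productions: C->L, L->S.
Unit pairs (A ⇒* B via units): (C,L), (C,S), (L,S).
S: inherits non-unit rules of {S} → SSC | a.
C: inherits non-unit rules of {C, L, S} → Ch | SLa | SSC | Sh | a | ah | ha.
L: inherits non-unit rules of {L, S} → SSC | Sh | a | ha.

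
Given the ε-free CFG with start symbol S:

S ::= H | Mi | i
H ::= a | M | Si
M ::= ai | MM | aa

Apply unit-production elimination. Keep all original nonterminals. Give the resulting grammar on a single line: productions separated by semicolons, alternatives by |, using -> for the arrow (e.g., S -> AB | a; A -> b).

S -> a | i | MM | Mi | Si | aa | ai; H -> a | MM | Si | aa | ai; M -> MM | aa | ai

Unit productions: H->M, S->H.
Unit pairs (A ⇒* B via units): (H,M), (S,H), (S,M).
S: inherits non-unit rules of {H, M, S} → MM | Mi | Si | a | aa | ai | i.
H: inherits non-unit rules of {H, M} → MM | Si | a | aa | ai.
M: inherits non-unit rules of {M} → MM | aa | ai.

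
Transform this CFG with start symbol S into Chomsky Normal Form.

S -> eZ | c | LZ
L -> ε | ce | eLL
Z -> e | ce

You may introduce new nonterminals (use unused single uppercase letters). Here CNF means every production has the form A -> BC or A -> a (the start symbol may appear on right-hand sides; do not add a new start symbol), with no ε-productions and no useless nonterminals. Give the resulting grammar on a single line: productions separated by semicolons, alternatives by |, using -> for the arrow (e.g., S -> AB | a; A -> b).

Nullable: {L}; after ε-elimination: S -> Z | c | LZ | eZ; L -> e | ce | eL | eLL; Z -> e | ce.
After unit-elimination: S -> c | e | LZ | ce | eZ; L -> e | ce | eL | eLL; Z -> e | ce.
TERM: introduce A -> c, B -> e and substitute in every rule of length ≥2.
BIN: L -> BLL becomes L -> BC, C -> LL.

S -> c | e | AB | BZ | LZ; A -> c; B -> e; C -> LL; L -> e | AB | BC | BL; Z -> e | AB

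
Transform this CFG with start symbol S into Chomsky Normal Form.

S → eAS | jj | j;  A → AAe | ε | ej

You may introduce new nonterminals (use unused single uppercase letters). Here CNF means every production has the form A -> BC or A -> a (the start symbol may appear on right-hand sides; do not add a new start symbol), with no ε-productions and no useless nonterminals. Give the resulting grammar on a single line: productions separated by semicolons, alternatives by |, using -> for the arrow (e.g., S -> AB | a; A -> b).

Nullable: {A}; after ε-elimination: S -> j | eS | jj | eAS; A -> e | Ae | ej | AAe.
No unit productions to eliminate.
TERM: introduce B -> e, C -> j and substitute in every rule of length ≥2.
BIN: A -> AAB becomes A -> AD, D -> AB; S -> BAS becomes S -> BE, E -> AS.

S -> j | BE | BS | CC; A -> e | AB | AD | BC; B -> e; C -> j; D -> AB; E -> AS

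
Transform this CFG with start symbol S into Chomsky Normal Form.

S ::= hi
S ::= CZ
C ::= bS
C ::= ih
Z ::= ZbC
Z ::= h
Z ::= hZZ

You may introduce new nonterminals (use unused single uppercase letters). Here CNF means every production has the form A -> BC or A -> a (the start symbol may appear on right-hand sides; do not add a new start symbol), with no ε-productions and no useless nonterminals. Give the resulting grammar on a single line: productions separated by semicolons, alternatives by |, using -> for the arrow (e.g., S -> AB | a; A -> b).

No ε-productions.
No unit productions to eliminate.
TERM: introduce A -> b, D -> h, B -> i and substitute in every rule of length ≥2.
BIN: Z -> DZZ becomes Z -> DE, E -> ZZ; Z -> ZAC becomes Z -> ZF, F -> AC.

S -> CZ | DB; A -> b; B -> i; C -> AS | BD; D -> h; E -> ZZ; F -> AC; Z -> h | DE | ZF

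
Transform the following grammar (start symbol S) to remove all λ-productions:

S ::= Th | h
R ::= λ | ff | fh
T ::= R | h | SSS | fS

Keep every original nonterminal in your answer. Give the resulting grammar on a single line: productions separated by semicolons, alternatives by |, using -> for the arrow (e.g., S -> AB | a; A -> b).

S -> h | Th; R -> ff | fh; T -> R | h | fS | SSS

Nullable set: {R, T}.
S -> Th: T nullable, giving Th | h.
Drop R -> λ.
T -> R: R nullable, giving R.
Unchanged (no nullable symbols): S -> h; R -> ff; R -> fh; T -> SSS; T -> fS; T -> h.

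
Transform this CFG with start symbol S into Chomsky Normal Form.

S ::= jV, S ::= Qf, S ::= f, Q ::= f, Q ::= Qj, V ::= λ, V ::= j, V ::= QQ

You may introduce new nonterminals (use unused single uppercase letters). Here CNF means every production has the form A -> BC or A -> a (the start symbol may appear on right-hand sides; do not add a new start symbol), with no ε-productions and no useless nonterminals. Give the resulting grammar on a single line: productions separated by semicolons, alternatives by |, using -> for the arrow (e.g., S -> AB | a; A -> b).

Nullable: {V}; after ε-elimination: S -> f | j | Qf | jV; Q -> f | Qj; V -> j | QQ.
No unit productions to eliminate.
TERM: introduce B -> f, A -> j and substitute in every rule of length ≥2.

S -> f | j | AV | QB; A -> j; B -> f; Q -> f | QA; V -> j | QQ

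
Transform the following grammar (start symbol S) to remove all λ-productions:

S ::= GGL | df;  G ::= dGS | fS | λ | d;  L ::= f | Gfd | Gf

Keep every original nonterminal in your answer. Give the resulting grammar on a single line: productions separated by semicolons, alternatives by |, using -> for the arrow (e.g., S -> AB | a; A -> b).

S -> L | GL | df | GGL; G -> d | dS | fS | dGS; L -> f | Gf | fd | Gfd

Nullable set: {G}.
S -> GGL: G, G nullable, giving GGL | GL | L.
Drop G -> λ.
G -> dGS: G nullable, giving dGS | dS.
L -> Gf: G nullable, giving Gf | f.
L -> Gfd: G nullable, giving Gfd | fd.
Unchanged (no nullable symbols): S -> df; G -> d; G -> fS; L -> f.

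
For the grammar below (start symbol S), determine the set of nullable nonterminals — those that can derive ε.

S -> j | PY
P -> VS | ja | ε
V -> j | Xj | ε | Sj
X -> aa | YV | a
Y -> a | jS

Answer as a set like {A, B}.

{P, V}

Directly nullable (have an ε-rule): {P, V}.
Not nullable: S, X, Y — each has a terminal in every rule's right-hand side or depends on a non-nullable symbol.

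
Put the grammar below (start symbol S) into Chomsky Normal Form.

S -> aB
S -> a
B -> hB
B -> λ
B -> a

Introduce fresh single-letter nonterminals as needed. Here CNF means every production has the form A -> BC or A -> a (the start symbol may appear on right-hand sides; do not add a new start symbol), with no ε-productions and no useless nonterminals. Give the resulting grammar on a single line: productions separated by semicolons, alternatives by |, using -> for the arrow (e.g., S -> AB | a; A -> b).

Nullable: {B}; after ε-elimination: S -> a | aB; B -> a | h | hB.
No unit productions to eliminate.
TERM: introduce C -> a, A -> h and substitute in every rule of length ≥2.

S -> a | CB; A -> h; B -> a | h | AB; C -> a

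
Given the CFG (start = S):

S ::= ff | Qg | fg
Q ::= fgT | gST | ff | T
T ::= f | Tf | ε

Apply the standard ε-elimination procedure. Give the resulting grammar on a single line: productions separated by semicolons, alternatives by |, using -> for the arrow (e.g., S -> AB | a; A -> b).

S -> g | Qg | ff | fg; Q -> T | ff | fg | gS | fgT | gST; T -> f | Tf

Nullable set: {Q, T}.
S -> Qg: Q nullable, giving Qg | g.
Q -> T: T nullable, giving T.
Q -> fgT: T nullable, giving fg | fgT.
Q -> gST: T nullable, giving gS | gST.
Drop T -> ε.
T -> Tf: T nullable, giving Tf | f.
Unchanged (no nullable symbols): S -> ff; S -> fg; Q -> ff; T -> f.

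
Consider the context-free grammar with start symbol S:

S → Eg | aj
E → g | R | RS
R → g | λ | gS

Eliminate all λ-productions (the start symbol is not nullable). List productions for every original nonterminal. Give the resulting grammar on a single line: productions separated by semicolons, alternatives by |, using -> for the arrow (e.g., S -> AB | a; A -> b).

S -> g | Eg | aj; E -> R | S | g | RS; R -> g | gS

Nullable set: {E, R}.
S -> Eg: E nullable, giving Eg | g.
E -> R: R nullable, giving R.
E -> RS: R nullable, giving RS | S.
Drop R -> λ.
Unchanged (no nullable symbols): S -> aj; E -> g; R -> g; R -> gS.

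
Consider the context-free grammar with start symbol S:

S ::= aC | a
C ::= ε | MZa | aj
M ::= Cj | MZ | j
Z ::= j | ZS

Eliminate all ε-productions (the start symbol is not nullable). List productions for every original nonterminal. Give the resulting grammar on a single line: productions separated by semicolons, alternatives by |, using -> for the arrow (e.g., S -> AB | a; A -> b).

S -> a | aC; C -> aj | MZa; M -> j | Cj | MZ; Z -> j | ZS

Nullable set: {C}.
S -> aC: C nullable, giving a | aC.
Drop C -> ε.
M -> Cj: C nullable, giving Cj | j.
Unchanged (no nullable symbols): S -> a; C -> MZa; C -> aj; M -> MZ; M -> j; Z -> ZS; Z -> j.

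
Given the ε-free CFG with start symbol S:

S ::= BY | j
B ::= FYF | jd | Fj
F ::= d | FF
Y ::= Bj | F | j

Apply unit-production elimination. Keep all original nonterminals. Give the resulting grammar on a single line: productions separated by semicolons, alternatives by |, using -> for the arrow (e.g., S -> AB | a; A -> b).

Unit productions: Y->F.
Unit pairs (A ⇒* B via units): (Y,F).
S: inherits non-unit rules of {S} → BY | j.
B: inherits non-unit rules of {B} → FYF | Fj | jd.
F: inherits non-unit rules of {F} → FF | d.
Y: inherits non-unit rules of {F, Y} → Bj | FF | d | j.

S -> j | BY; B -> Fj | jd | FYF; F -> d | FF; Y -> d | j | Bj | FF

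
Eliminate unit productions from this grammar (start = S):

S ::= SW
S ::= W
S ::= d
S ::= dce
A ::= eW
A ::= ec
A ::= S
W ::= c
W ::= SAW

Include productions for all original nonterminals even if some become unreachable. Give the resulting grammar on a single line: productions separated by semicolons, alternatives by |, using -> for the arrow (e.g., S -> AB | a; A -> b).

Unit productions: A->S, S->W.
Unit pairs (A ⇒* B via units): (A,S), (A,W), (S,W).
S: inherits non-unit rules of {S, W} → SAW | SW | c | d | dce.
A: inherits non-unit rules of {A, S, W} → SAW | SW | c | d | dce | eW | ec.
W: inherits non-unit rules of {W} → SAW | c.

S -> c | d | SW | SAW | dce; A -> c | d | SW | eW | ec | SAW | dce; W -> c | SAW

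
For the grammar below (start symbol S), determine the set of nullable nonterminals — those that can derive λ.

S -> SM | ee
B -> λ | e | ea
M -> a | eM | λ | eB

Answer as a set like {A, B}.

Directly nullable (have an ε-rule): {B, M}.
Not nullable: S — each has a terminal in every rule's right-hand side or depends on a non-nullable symbol.

{B, M}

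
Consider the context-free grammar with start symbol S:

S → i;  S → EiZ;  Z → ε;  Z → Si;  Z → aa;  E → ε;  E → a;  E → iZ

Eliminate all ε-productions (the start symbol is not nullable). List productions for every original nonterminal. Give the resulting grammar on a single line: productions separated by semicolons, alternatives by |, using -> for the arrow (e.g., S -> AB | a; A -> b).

Nullable set: {E, Z}.
S -> EiZ: E, Z nullable, giving Ei | EiZ | i | iZ.
Drop E -> ε.
E -> iZ: Z nullable, giving i | iZ.
Drop Z -> ε.
Unchanged (no nullable symbols): S -> i; E -> a; Z -> Si; Z -> aa.

S -> i | Ei | iZ | EiZ; E -> a | i | iZ; Z -> Si | aa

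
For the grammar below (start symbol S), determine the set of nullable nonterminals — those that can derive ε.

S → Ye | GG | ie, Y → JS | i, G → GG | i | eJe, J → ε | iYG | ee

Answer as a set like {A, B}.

Directly nullable (have an ε-rule): {J}.
Not nullable: G, S, Y — each has a terminal in every rule's right-hand side or depends on a non-nullable symbol.

{J}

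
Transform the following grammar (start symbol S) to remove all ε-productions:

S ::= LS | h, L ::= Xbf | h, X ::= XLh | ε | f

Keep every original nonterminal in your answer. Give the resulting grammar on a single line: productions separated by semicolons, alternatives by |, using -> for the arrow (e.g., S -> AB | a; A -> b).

Nullable set: {X}.
L -> Xbf: X nullable, giving Xbf | bf.
Drop X -> ε.
X -> XLh: X nullable, giving Lh | XLh.
Unchanged (no nullable symbols): S -> LS; S -> h; L -> h; X -> f.

S -> h | LS; L -> h | bf | Xbf; X -> f | Lh | XLh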